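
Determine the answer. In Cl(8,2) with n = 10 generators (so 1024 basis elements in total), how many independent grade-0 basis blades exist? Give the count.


Number of grade-k basis blades in Cl(p,q) with n = p + q is C(n, k).
n = 8 + 2 = 10
C(10, 0) = 10! / (0! * 10!)
= 3628800 / (1 * 3628800)
= 1


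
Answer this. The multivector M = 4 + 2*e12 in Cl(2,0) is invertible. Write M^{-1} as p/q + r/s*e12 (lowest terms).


M = 4 + 2*e12, where e12^2 = -1.
Since M commutes with its reverse ~M = a - b*e12, M * ~M = a^2 - b^2*e12^2 = a^2 + b^2.
So M^{-1} = ~M / (a^2 + b^2) = (a - b*e12)/(a^2 + b^2).
a^2 + b^2 = 16 + 4 = 20
Scalar part = 4/20 = 1/5
Bivector coeff = -2/20 = -1/10
M^{-1} = 1/5 - 1/10*e12


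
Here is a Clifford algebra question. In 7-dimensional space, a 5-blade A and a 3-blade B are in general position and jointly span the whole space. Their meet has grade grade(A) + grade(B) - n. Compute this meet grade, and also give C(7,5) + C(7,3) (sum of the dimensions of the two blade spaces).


Meet grade = grade(A) + grade(B) - n
= 5 + 3 - 7 = 1
C(7,5) = 21
C(7,3) = 35
dim_A + dim_B = 21 + 35 = 56


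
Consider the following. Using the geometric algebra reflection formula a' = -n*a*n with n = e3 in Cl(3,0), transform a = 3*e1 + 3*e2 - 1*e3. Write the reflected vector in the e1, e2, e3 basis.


Reflection formula: a' = -n*a*n, with n = e3 (unit vector, n^2 = 1).
For reflection through hyperplane perp to e3:
The component along e3 flips sign, others stay.
a = (3, 3, -1)
a' = (3, 3, 1)
a' = 3*e1 + 3*e2 + 1*e3


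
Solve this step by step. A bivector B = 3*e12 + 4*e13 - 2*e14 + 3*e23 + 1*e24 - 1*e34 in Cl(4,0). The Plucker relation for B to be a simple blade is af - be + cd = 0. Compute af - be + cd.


Plucker relation: af - be + cd
a*f = 3*(-1) = -3
b*e = 4*1 = 4
c*d = (-2)*3 = -6
af - be + cd = -3 - 4 + (-6)
= -13


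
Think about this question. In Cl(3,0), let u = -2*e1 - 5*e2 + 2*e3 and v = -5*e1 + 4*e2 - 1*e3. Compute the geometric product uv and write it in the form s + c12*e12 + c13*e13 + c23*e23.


In Cl(3,0): e_i^2 = 1, e_ie_j = -e_je_i for i != j.
Scalar part = u . v = (-2)*(-5) + (-5)*4 + 2*(-1)
= 10 + (-20) + (-2) = -12
e12 coeff = (-2)*4 - (-5)*(-5) = -8 - 25 = -33
e13 coeff = (-2)*(-1) - 2*(-5) = 2 - (-10) = 12
e23 coeff = (-5)*(-1) - 2*4 = 5 - 8 = -3
uv = -12 - 33*e12 + 12*e13 - 3*e23


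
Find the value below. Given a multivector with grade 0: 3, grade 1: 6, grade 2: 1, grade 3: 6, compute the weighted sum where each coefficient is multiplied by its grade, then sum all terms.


Grade-weighted sum = sum of grade_k * coefficient_k
0*3 = 0
1*6 = 6
2*1 = 2
3*6 = 18
Total = 0 + 6 + 2 + 18 = 26


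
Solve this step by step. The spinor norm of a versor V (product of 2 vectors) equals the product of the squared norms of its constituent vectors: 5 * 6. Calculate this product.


Spinor norm N(V) = |v1|^2 * |v2|^2 * ... * |v2|^2
= 5 * 6
Running product: 5, 30
N(V) = 30


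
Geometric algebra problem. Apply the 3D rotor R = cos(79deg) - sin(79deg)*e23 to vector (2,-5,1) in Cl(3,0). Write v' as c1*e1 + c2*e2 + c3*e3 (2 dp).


Rotor R = cos(79deg) - sin(79deg)*e23
Rotation angle theta = 2 * 79 = 158 degrees in the e23 plane (e2 -> e3).
The component perpendicular to the plane (e1) is invariant: v'_1 = v1 = 2.00
cos(158deg) = -0.9272, sin(158deg) = 0.3746
v'_2 = v2*cos(theta) - v3*sin(theta) = -5*(-0.9272) - 1*0.3746 = 4.26
v'_3 = v2*sin(theta) + v3*cos(theta) = -5*0.3746 + 1*(-0.9272) = -2.80
v' = 2.00*e1 + 4.26*e2 - 2.80*e3


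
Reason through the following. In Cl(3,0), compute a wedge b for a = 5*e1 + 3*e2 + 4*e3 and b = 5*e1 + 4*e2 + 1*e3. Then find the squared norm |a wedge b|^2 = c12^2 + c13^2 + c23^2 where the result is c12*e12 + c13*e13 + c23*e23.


a wedge b = (a1*b2 - a2*b1)*e12 + (a1*b3 - a3*b1)*e13 + (a2*b3 - a3*b2)*e23
e12 coeff: 5*4 - 3*5 = 20 - 15 = 5
e13 coeff: 5*1 - 4*5 = 5 - 20 = -15
e23 coeff: 3*1 - 4*4 = 3 - 16 = -13
|a wedge b|^2 = 5^2 + (-15)^2 + (-13)^2
= 25 + 225 + 169
= 419


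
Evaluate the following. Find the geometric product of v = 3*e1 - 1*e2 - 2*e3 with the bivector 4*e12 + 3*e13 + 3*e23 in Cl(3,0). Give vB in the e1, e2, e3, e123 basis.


vB has grade-1 (vector) and grade-3 (trivector) parts: vB = (v _| B) + (v ^ B).
Vector part <vB>_1:
  e1: -v2*b12 - v3*b13 = -(-1)*(4) - (-2)*(3) = 10
  e2: v1*b12 - v3*b23 = (3)*(4) - (-2)*(3) = 18
  e3: v1*b13 + v2*b23 = (3)*(3) + (-1)*(3) = 6
Trivector part <vB>_3:
  e123: v1*b23 - v2*b13 + v3*b12 = (3)*(3) - (-1)*(3) + (-2)*(4) = 4
vB = 10*e1 + 18*e2 + 6*e3 + 4*e123


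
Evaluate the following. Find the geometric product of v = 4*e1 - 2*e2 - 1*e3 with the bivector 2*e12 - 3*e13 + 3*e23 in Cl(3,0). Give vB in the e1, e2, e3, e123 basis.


vB has grade-1 (vector) and grade-3 (trivector) parts: vB = (v _| B) + (v ^ B).
Vector part <vB>_1:
  e1: -v2*b12 - v3*b13 = -(-2)*(2) - (-1)*(-3) = 1
  e2: v1*b12 - v3*b23 = (4)*(2) - (-1)*(3) = 11
  e3: v1*b13 + v2*b23 = (4)*(-3) + (-2)*(3) = -18
Trivector part <vB>_3:
  e123: v1*b23 - v2*b13 + v3*b12 = (4)*(3) - (-2)*(-3) + (-1)*(2) = 4
vB = 1*e1 + 11*e2 - 18*e3 + 4*e123


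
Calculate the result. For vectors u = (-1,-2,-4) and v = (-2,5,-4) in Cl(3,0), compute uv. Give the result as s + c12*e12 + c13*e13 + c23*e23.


In Cl(3,0): e_i^2 = 1, e_ie_j = -e_je_i for i != j.
Scalar part = u . v = (-1)*(-2) + (-2)*5 + (-4)*(-4)
= 2 + (-10) + 16 = 8
e12 coeff = (-1)*5 - (-2)*(-2) = -5 - 4 = -9
e13 coeff = (-1)*(-4) - (-4)*(-2) = 4 - 8 = -4
e23 coeff = (-2)*(-4) - (-4)*5 = 8 - (-20) = 28
uv = 8 - 9*e12 - 4*e13 + 28*e23


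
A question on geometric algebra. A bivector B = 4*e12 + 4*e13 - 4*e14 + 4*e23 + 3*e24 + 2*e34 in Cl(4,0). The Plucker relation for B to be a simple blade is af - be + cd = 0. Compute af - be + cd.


Plucker relation: af - be + cd
a*f = 4*2 = 8
b*e = 4*3 = 12
c*d = (-4)*4 = -16
af - be + cd = 8 - 12 + (-16)
= -20


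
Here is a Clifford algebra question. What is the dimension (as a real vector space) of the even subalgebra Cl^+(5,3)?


Even subalgebra dimension = 2^(n-1)
n = 5 + 3 = 8
2^(8 - 1) = 2^7 = 128
Verification: sum of C(8,k) for even k = 1 + 28 + 70 + 28 + 1 = 128
Result = 128


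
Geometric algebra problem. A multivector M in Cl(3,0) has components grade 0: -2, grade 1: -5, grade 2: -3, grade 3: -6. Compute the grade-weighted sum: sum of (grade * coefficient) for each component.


Grade-weighted sum = sum of grade_k * coefficient_k
0*(-2) = 0
1*(-5) = -5
2*(-3) = -6
3*(-6) = -18
Total = 0 + (-5) + (-6) + (-18) = -29


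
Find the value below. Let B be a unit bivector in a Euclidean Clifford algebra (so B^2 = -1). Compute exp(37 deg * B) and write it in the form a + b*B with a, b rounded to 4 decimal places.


For a unit bivector B with B^2 = -1, the exponential series gives
e^(theta*B) = cos(theta) + sin(theta)*B (the GA analogue of Euler's formula).
theta = 37 degrees = 0.645772 rad
cos(37 deg) = 0.7986
sin(37 deg) = 0.6018
exp(theta*B) = 0.7986 + 0.6018*B


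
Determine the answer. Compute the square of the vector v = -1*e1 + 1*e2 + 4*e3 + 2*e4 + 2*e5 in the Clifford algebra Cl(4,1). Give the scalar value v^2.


v^2 = sum of c_i^2 * e_i^2
Positive signature terms (e_i^2 = +1): (-1)^2 + 1^2 + 4^2 + 2^2 = 22
Negative signature terms (e_j^2 = -1): 2^2 = 4
v^2 = 22 - 4 = 18


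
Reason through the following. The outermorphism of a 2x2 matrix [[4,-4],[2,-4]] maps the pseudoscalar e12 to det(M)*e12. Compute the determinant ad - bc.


The outermorphism of a linear map f sends e1^e2 to f(e1)^f(e2).
f(e1) = 4*e1 + 2*e2
f(e2) = -4*e1 - 4*e2
f(e1) ^ f(e2) = (4*e1 + 2*e2) ^ (-4*e1 - 4*e2)
= 4*(-4)*e12 + 2*(-4)*e21
= (-16 - (-8))*e12
= -8*e12
Coefficient = -8


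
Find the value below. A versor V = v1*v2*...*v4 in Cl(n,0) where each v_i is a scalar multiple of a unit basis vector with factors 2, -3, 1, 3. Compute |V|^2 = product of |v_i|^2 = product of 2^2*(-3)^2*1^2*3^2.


Each vector v_i has |v_i|^2 = s_i^2
Squared scales: 2^2 = 4, (-3)^2 = 9, 1^2 = 1, 3^2 = 9
|V|^2 = 4 * 9 * 1 * 9
= 324


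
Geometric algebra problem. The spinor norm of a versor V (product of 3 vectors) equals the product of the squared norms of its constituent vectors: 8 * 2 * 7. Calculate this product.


Spinor norm N(V) = |v1|^2 * |v2|^2 * ... * |v3|^2
= 8 * 2 * 7
Running product: 8, 16, 112
N(V) = 112


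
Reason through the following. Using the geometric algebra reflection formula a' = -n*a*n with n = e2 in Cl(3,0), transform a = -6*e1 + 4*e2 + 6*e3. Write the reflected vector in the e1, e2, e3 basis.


Reflection formula: a' = -n*a*n, with n = e2 (unit vector, n^2 = 1).
For reflection through hyperplane perp to e2:
The component along e2 flips sign, others stay.
a = (-6, 4, 6)
a' = (-6, -4, 6)
a' = -6*e1 - 4*e2 + 6*e3


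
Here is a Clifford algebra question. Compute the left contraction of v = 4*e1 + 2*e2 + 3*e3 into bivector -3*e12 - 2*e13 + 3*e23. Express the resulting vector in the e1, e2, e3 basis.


Left contraction v _| B = <vB>_1 (grade-1 part of the geometric product vB).
Using e1_|e12 = e2, e2_|e12 = -e1, e1_|e13 = e3, e3_|e13 = -e1, e2_|e23 = e3, e3_|e23 = -e2:
e1 coeff: -v2*b12 - v3*b13 = -(2)*(-3) - (3)*(-2) = 12
e2 coeff: v1*b12 - v3*b23 = (4)*(-3) - (3)*(3) = -21
e3 coeff: v1*b13 + v2*b23 = (4)*(-2) + (2)*(3) = -2
v _| B = 12*e1 - 21*e2 - 2*e3


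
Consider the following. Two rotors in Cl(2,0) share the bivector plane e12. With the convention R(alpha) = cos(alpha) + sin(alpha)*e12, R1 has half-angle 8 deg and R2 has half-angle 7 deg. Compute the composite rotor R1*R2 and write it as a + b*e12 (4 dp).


Same-plane rotors commute and their half-angles add:
R1*R2 = cos(a1 + a2) + sin(a1 + a2)*e12.
a1 + a2 = 8 + 7 = 15 deg
cos(15 deg) = 0.9659
sin(15 deg) = 0.2588
R1*R2 = 0.9659 + 0.2588*e12


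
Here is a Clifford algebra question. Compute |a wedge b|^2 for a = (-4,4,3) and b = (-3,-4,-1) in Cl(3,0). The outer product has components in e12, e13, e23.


a wedge b = (a1*b2 - a2*b1)*e12 + (a1*b3 - a3*b1)*e13 + (a2*b3 - a3*b2)*e23
e12 coeff: (-4)*(-4) - 4*(-3) = 16 - (-12) = 28
e13 coeff: (-4)*(-1) - 3*(-3) = 4 - (-9) = 13
e23 coeff: 4*(-1) - 3*(-4) = -4 - (-12) = 8
|a wedge b|^2 = 28^2 + 13^2 + 8^2
= 784 + 169 + 64
= 1017


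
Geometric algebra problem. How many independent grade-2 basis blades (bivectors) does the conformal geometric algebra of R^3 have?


The conformal model of R^3 uses Cl(4,1) with m = 3 + 2 = 5 generators.
Number of grade-2 blades = C(m, 2) = C(5, 2)
= 5*4/2 = 10


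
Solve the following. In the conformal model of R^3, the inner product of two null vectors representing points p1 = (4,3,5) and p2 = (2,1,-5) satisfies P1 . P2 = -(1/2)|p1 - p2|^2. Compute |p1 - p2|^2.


p1 - p2 = (2, 2, 10)
|p1 - p2|^2 = 2^2 + 2^2 + 10^2
= 4 + 4 + 100
= 108


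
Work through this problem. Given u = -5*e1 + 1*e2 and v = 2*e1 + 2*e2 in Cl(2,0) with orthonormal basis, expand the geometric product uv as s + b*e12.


Expand: (-5*e1 + 1*e2)(2*e1 + 2*e2)
= (-5)*2*e1e1 + (-5)*2*e1e2 + 1*2*e2e1 + 1*2*e2e2
Using e1^2 = e2^2 = 1, e2e1 = -e1e2:
Scalar part s = (-5)*2 + 1*2 = -10 + 2 = -8
Bivector part b = (-5)*2 - 1*2 = -10 - 2 = -12
uv = -8 - 12*e12


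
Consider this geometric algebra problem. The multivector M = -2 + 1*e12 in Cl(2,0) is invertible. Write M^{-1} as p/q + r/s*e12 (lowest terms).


M = -2 + 1*e12, where e12^2 = -1.
Since M commutes with its reverse ~M = a - b*e12, M * ~M = a^2 - b^2*e12^2 = a^2 + b^2.
So M^{-1} = ~M / (a^2 + b^2) = (a - b*e12)/(a^2 + b^2).
a^2 + b^2 = 4 + 1 = 5
Scalar part = -2/5 = -2/5
Bivector coeff = -1/5 = -1/5
M^{-1} = -2/5 - 1/5*e12


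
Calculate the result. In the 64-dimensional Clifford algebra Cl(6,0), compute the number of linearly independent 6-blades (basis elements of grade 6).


Number of grade-k basis blades in Cl(p,q) with n = p + q is C(n, k).
n = 6 + 0 = 6
C(6, 6) = 6! / (6! * 0!)
= 720 / (720 * 1)
= 1


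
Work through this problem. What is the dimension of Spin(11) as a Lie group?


Spin(n) double-covers SO(n); both have Lie algebra so(n) of dimension n(n-1)/2.
n = 11
n(n-1) = 11 * 10 = 110
dim Spin(11) = 110/2 = 55


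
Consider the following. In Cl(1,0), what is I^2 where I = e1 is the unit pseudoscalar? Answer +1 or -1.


The pseudoscalar I = e1...e_n (product of all n generators) of Cl(p,q) satisfies I^2 = (-1)^(q + n(n-1)/2).
p = 1, q = 0, n = p + q = 1
n(n-1)/2 = 1 * 0 / 2 = 0
Exponent = q + n(n-1)/2 = 0 + 0 = 0
I^2 = (-1)^0 = +1


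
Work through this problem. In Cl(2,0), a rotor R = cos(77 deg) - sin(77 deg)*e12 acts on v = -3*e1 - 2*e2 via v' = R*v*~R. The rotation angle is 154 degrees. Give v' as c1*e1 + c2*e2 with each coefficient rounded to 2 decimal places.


Rotor R = cos(77deg) - sin(77deg)*e12
Rotation angle theta = 2 * 77 = 154 degrees
v' = R*v*~R rotates v by theta.
cos(154deg) = -0.8988, sin(154deg) = 0.4384
v'_1 = -3*cos(154deg) - (-2)*sin(154deg)
= -3*(-0.8988) - (-2)*0.4384
= 3.57
v'_2 = -3*sin(154deg) + (-2)*cos(154deg)
= -3*0.4384 + (-2)*(-0.8988)
= 0.48
v' = 3.57*e1 + 0.48*e2


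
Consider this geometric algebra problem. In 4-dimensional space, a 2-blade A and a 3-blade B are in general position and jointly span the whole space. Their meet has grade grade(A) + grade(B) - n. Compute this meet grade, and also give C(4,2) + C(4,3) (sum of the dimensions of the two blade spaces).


Meet grade = grade(A) + grade(B) - n
= 2 + 3 - 4 = 1
C(4,2) = 6
C(4,3) = 4
dim_A + dim_B = 6 + 4 = 10


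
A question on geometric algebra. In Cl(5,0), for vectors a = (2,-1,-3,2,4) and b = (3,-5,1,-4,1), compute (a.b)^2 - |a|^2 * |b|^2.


a . b = 2*3 + (-1)*(-5) + (-3)*1 + 2*(-4) + 4*1
= 6 + 5 + (-3) + (-8) + 4 = 4
|a|^2 = 2^2 + (-1)^2 + (-3)^2 + 2^2 + 4^2 = 34
|b|^2 = 3^2 + (-5)^2 + 1^2 + (-4)^2 + 1^2 = 52
(a.b)^2 = 4^2 = 16
|a|^2 * |b|^2 = 34 * 52 = 1768
Result = 16 - 1768 = -1752


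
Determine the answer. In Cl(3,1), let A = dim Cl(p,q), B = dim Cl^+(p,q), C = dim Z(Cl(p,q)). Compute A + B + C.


n = 3 + 1 = 4
Total dim = 2^4 = 16
Even subalgebra dim = 2^3 = 8
n is even, so center dim = 1
Sum = 16 + 8 + 1 = 25


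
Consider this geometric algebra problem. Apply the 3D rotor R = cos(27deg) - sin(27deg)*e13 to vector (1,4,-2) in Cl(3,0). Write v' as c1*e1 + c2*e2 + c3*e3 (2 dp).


Rotor R = cos(27deg) - sin(27deg)*e13
Rotation angle theta = 2 * 27 = 54 degrees in the e13 plane (e1 -> e3).
The component perpendicular to the plane (e2) is invariant: v'_2 = v2 = 4.00
cos(54deg) = 0.5878, sin(54deg) = 0.8090
v'_1 = v1*cos(theta) - v3*sin(theta) = 1*0.5878 - (-2)*0.8090 = 2.21
v'_3 = v1*sin(theta) + v3*cos(theta) = 1*0.8090 + (-2)*0.5878 = -0.37
v' = 2.21*e1 + 4.00*e2 - 0.37*e3


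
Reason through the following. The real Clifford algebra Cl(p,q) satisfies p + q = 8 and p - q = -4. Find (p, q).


We need p + q = 8 and p - q = -4.
Adding: 2p = 8 + (-4) = 4, so p = 2.
Then q = 8 - 2 = 6.
(p, q) = (2, 6)


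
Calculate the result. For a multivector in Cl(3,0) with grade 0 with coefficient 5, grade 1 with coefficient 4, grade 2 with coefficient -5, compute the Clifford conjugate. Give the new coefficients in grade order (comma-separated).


Clifford conjugate sign for grade k: (-1)^(k(k+1)/2)
Grade 0: (-1)^(0*1/2) = (-1)^0 = 1, coeff 5 -> 5
Grade 1: (-1)^(1*2/2) = (-1)^1 = -1, coeff 4 -> -4
Grade 2: (-1)^(2*3/2) = (-1)^3 = -1, coeff -5 -> 5
Conjugated coefficients: 5, -4, 5


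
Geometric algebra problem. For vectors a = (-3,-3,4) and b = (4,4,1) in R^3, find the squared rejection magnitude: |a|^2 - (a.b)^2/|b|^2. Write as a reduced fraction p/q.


|a|^2 = (-3)^2 + (-3)^2 + 4^2 = 34
|b|^2 = 4^2 + 4^2 + 1^2 = 33
a . b = (-3)*4 + (-3)*4 + 4*1 = -20
(a.b)^2 = (-20)^2 = 400
|rej|^2 = 34 - 400/33
= (1122 - 400)/33
= 722/33
In lowest terms: 722/33


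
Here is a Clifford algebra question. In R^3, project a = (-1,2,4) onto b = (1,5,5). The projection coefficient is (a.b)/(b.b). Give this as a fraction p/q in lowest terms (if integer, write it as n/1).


Projection coefficient = (a . b) / (b . b)
a . b = (-1)*1 + 2*5 + 4*5
= -1 + 10 + 20 = 29
b . b = 1^2 + 5^2 + 5^2
= 1 + 25 + 25 = 51
Coefficient = 29/51
In lowest terms: 29/51


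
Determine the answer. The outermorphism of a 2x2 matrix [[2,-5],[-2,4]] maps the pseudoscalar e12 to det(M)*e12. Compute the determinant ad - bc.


The outermorphism of a linear map f sends e1^e2 to f(e1)^f(e2).
f(e1) = 2*e1 - 2*e2
f(e2) = -5*e1 + 4*e2
f(e1) ^ f(e2) = (2*e1 - 2*e2) ^ (-5*e1 + 4*e2)
= 2*4*e12 + (-2)*(-5)*e21
= (8 - 10)*e12
= -2*e12
Coefficient = -2


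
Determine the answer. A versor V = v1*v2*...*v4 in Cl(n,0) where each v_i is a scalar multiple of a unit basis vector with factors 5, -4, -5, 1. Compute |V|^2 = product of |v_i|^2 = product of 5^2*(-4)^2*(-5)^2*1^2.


Each vector v_i has |v_i|^2 = s_i^2
Squared scales: 5^2 = 25, (-4)^2 = 16, (-5)^2 = 25, 1^2 = 1
|V|^2 = 25 * 16 * 25 * 1
= 10000


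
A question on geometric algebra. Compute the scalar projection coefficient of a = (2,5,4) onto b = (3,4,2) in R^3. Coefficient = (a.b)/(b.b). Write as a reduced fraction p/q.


Projection coefficient = (a . b) / (b . b)
a . b = 2*3 + 5*4 + 4*2
= 6 + 20 + 8 = 34
b . b = 3^2 + 4^2 + 2^2
= 9 + 16 + 4 = 29
Coefficient = 34/29
In lowest terms: 34/29


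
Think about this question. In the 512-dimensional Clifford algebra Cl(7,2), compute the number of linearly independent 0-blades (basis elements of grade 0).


Number of grade-k basis blades in Cl(p,q) with n = p + q is C(n, k).
n = 7 + 2 = 9
C(9, 0) = 9! / (0! * 9!)
= 362880 / (1 * 362880)
= 1


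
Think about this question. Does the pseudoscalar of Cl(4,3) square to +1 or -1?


The pseudoscalar I = e1...e_n (product of all n generators) of Cl(p,q) satisfies I^2 = (-1)^(q + n(n-1)/2).
p = 4, q = 3, n = p + q = 7
n(n-1)/2 = 7 * 6 / 2 = 21
Exponent = q + n(n-1)/2 = 3 + 21 = 24
I^2 = (-1)^24 = +1


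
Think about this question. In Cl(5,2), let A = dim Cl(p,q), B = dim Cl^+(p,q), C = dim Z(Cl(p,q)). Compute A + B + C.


n = 5 + 2 = 7
Total dim = 2^7 = 128
Even subalgebra dim = 2^6 = 64
n is odd, so center dim = 2
Sum = 128 + 64 + 2 = 194


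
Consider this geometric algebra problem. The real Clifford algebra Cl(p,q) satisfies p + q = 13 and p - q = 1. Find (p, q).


We need p + q = 13 and p - q = 1.
Adding: 2p = 13 + 1 = 14, so p = 7.
Then q = 13 - 7 = 6.
(p, q) = (7, 6)


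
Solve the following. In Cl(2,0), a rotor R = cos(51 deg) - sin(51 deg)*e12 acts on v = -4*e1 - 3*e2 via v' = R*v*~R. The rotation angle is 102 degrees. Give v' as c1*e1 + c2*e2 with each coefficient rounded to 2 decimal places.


Rotor R = cos(51deg) - sin(51deg)*e12
Rotation angle theta = 2 * 51 = 102 degrees
v' = R*v*~R rotates v by theta.
cos(102deg) = -0.2079, sin(102deg) = 0.9781
v'_1 = -4*cos(102deg) - (-3)*sin(102deg)
= -4*(-0.2079) - (-3)*0.9781
= 3.77
v'_2 = -4*sin(102deg) + (-3)*cos(102deg)
= -4*0.9781 + (-3)*(-0.2079)
= -3.29
v' = 3.77*e1 - 3.29*e2


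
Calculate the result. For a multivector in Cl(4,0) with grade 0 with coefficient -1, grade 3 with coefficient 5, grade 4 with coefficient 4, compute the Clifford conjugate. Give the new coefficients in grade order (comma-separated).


Clifford conjugate sign for grade k: (-1)^(k(k+1)/2)
Grade 0: (-1)^(0*1/2) = (-1)^0 = 1, coeff -1 -> -1
Grade 3: (-1)^(3*4/2) = (-1)^6 = 1, coeff 5 -> 5
Grade 4: (-1)^(4*5/2) = (-1)^10 = 1, coeff 4 -> 4
Conjugated coefficients: -1, 5, 4


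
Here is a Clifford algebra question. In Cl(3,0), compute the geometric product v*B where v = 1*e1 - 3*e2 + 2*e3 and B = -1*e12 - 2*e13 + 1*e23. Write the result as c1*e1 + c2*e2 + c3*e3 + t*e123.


vB has grade-1 (vector) and grade-3 (trivector) parts: vB = (v _| B) + (v ^ B).
Vector part <vB>_1:
  e1: -v2*b12 - v3*b13 = -(-3)*(-1) - (2)*(-2) = 1
  e2: v1*b12 - v3*b23 = (1)*(-1) - (2)*(1) = -3
  e3: v1*b13 + v2*b23 = (1)*(-2) + (-3)*(1) = -5
Trivector part <vB>_3:
  e123: v1*b23 - v2*b13 + v3*b12 = (1)*(1) - (-3)*(-2) + (2)*(-1) = -7
vB = 1*e1 - 3*e2 - 5*e3 - 7*e123


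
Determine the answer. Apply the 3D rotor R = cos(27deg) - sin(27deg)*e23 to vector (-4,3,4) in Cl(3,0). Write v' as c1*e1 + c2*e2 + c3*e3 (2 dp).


Rotor R = cos(27deg) - sin(27deg)*e23
Rotation angle theta = 2 * 27 = 54 degrees in the e23 plane (e2 -> e3).
The component perpendicular to the plane (e1) is invariant: v'_1 = v1 = -4.00
cos(54deg) = 0.5878, sin(54deg) = 0.8090
v'_2 = v2*cos(theta) - v3*sin(theta) = 3*0.5878 - 4*0.8090 = -1.47
v'_3 = v2*sin(theta) + v3*cos(theta) = 3*0.8090 + 4*0.5878 = 4.78
v' = -4.00*e1 - 1.47*e2 + 4.78*e3


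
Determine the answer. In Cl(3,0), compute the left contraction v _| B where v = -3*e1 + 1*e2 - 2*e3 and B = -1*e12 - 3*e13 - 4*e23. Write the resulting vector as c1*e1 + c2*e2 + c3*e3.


Left contraction v _| B = <vB>_1 (grade-1 part of the geometric product vB).
Using e1_|e12 = e2, e2_|e12 = -e1, e1_|e13 = e3, e3_|e13 = -e1, e2_|e23 = e3, e3_|e23 = -e2:
e1 coeff: -v2*b12 - v3*b13 = -(1)*(-1) - (-2)*(-3) = -5
e2 coeff: v1*b12 - v3*b23 = (-3)*(-1) - (-2)*(-4) = -5
e3 coeff: v1*b13 + v2*b23 = (-3)*(-3) + (1)*(-4) = 5
v _| B = -5*e1 - 5*e2 + 5*e3


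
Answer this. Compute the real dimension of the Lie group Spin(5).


Spin(n) double-covers SO(n); both have Lie algebra so(n) of dimension n(n-1)/2.
n = 5
n(n-1) = 5 * 4 = 20
dim Spin(5) = 20/2 = 10


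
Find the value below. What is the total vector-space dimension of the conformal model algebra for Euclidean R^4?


The conformal model of R^4 uses Cl(5,1): the 4 Euclidean generators plus two extra orthogonal generators e+ (e+^2 = +1) and e- (e-^2 = -1), from which the null vectors e0, einf are built.
Number of generators m = 4 + 2 = 6.
dim Cl(p,q) = 2^m = 2^6 = 64


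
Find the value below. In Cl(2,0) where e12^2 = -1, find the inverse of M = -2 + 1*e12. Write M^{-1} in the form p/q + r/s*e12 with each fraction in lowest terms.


M = -2 + 1*e12, where e12^2 = -1.
Since M commutes with its reverse ~M = a - b*e12, M * ~M = a^2 - b^2*e12^2 = a^2 + b^2.
So M^{-1} = ~M / (a^2 + b^2) = (a - b*e12)/(a^2 + b^2).
a^2 + b^2 = 4 + 1 = 5
Scalar part = -2/5 = -2/5
Bivector coeff = -1/5 = -1/5
M^{-1} = -2/5 - 1/5*e12


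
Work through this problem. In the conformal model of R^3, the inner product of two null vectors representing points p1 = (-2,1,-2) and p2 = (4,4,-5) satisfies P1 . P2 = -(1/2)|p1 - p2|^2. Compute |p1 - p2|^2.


p1 - p2 = (-6, -3, 3)
|p1 - p2|^2 = (-6)^2 + (-3)^2 + 3^2
= 36 + 9 + 9
= 54


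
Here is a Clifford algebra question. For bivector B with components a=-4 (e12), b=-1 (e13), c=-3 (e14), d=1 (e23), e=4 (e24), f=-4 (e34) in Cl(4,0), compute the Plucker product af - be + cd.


Plucker relation: af - be + cd
a*f = (-4)*(-4) = 16
b*e = (-1)*4 = -4
c*d = (-3)*1 = -3
af - be + cd = 16 - (-4) + (-3)
= 17


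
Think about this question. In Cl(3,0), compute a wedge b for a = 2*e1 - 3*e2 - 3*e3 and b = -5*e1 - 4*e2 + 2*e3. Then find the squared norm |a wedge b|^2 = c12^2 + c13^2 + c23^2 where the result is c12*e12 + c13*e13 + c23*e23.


a wedge b = (a1*b2 - a2*b1)*e12 + (a1*b3 - a3*b1)*e13 + (a2*b3 - a3*b2)*e23
e12 coeff: 2*(-4) - (-3)*(-5) = -8 - 15 = -23
e13 coeff: 2*2 - (-3)*(-5) = 4 - 15 = -11
e23 coeff: (-3)*2 - (-3)*(-4) = -6 - 12 = -18
|a wedge b|^2 = (-23)^2 + (-11)^2 + (-18)^2
= 529 + 121 + 324
= 974


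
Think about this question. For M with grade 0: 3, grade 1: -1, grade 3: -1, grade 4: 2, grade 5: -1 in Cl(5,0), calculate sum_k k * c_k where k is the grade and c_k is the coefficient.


Grade-weighted sum = sum of grade_k * coefficient_k
0*3 = 0
1*(-1) = -1
3*(-1) = -3
4*2 = 8
5*(-1) = -5
Total = 0 + (-1) + (-3) + 8 + (-5) = -1


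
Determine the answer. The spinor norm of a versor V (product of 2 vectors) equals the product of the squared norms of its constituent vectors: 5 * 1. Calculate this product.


Spinor norm N(V) = |v1|^2 * |v2|^2 * ... * |v2|^2
= 5 * 1
Running product: 5, 5
N(V) = 5


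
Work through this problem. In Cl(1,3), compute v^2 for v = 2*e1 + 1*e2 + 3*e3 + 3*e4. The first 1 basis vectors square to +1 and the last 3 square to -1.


v^2 = sum of c_i^2 * e_i^2
Positive signature terms (e_i^2 = +1): 2^2 = 4
Negative signature terms (e_j^2 = -1): 1^2 + 3^2 + 3^2 = 19
v^2 = 4 - 19 = -15


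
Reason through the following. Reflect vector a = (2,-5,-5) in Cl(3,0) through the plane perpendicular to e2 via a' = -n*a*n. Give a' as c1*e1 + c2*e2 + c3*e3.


Reflection formula: a' = -n*a*n, with n = e2 (unit vector, n^2 = 1).
For reflection through hyperplane perp to e2:
The component along e2 flips sign, others stay.
a = (2, -5, -5)
a' = (2, 5, -5)
a' = 2*e1 + 5*e2 - 5*e3


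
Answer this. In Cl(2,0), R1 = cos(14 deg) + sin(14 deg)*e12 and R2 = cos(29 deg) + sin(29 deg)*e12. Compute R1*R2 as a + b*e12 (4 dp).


Same-plane rotors commute and their half-angles add:
R1*R2 = cos(a1 + a2) + sin(a1 + a2)*e12.
a1 + a2 = 14 + 29 = 43 deg
cos(43 deg) = 0.7314
sin(43 deg) = 0.6820
R1*R2 = 0.7314 + 0.6820*e12


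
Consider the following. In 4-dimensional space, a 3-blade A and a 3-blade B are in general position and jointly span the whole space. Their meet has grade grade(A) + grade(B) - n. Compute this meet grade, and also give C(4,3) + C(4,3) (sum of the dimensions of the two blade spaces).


Meet grade = grade(A) + grade(B) - n
= 3 + 3 - 4 = 2
C(4,3) = 4
C(4,3) = 4
dim_A + dim_B = 4 + 4 = 8


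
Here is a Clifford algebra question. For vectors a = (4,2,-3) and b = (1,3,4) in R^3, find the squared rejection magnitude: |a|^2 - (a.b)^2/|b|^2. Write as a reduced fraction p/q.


|a|^2 = 4^2 + 2^2 + (-3)^2 = 29
|b|^2 = 1^2 + 3^2 + 4^2 = 26
a . b = 4*1 + 2*3 + (-3)*4 = -2
(a.b)^2 = (-2)^2 = 4
|rej|^2 = 29 - 4/26
= (754 - 4)/26
= 750/26
In lowest terms: 375/13


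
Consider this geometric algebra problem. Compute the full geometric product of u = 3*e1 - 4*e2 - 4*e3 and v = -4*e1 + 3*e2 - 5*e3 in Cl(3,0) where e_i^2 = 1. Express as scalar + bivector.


In Cl(3,0): e_i^2 = 1, e_ie_j = -e_je_i for i != j.
Scalar part = u . v = 3*(-4) + (-4)*3 + (-4)*(-5)
= -12 + (-12) + 20 = -4
e12 coeff = 3*3 - (-4)*(-4) = 9 - 16 = -7
e13 coeff = 3*(-5) - (-4)*(-4) = -15 - 16 = -31
e23 coeff = (-4)*(-5) - (-4)*3 = 20 - (-12) = 32
uv = -4 - 7*e12 - 31*e13 + 32*e23


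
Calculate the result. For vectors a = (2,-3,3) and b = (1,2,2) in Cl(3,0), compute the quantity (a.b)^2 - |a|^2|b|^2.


a . b = 2*1 + (-3)*2 + 3*2
= 2 + (-6) + 6 = 2
|a|^2 = 2^2 + (-3)^2 + 3^2 = 22
|b|^2 = 1^2 + 2^2 + 2^2 = 9
(a.b)^2 = 2^2 = 4
|a|^2 * |b|^2 = 22 * 9 = 198
Result = 4 - 198 = -194


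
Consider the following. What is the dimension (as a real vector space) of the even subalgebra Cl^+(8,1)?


Even subalgebra dimension = 2^(n-1)
n = 8 + 1 = 9
2^(9 - 1) = 2^8 = 256
Verification: sum of C(9,k) for even k = 1 + 36 + 126 + 84 + 9 = 256
Result = 256


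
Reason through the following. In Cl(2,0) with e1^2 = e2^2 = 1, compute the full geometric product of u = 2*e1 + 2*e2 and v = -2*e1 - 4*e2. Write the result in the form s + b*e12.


Expand: (2*e1 + 2*e2)(-2*e1 - 4*e2)
= 2*(-2)*e1e1 + 2*(-4)*e1e2 + 2*(-2)*e2e1 + 2*(-4)*e2e2
Using e1^2 = e2^2 = 1, e2e1 = -e1e2:
Scalar part s = 2*(-2) + 2*(-4) = -4 + (-8) = -12
Bivector part b = 2*(-4) - 2*(-2) = -8 - (-4) = -4
uv = -12 - 4*e12


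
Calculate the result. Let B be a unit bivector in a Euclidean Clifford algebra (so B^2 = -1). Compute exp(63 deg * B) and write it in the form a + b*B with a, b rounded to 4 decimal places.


For a unit bivector B with B^2 = -1, the exponential series gives
e^(theta*B) = cos(theta) + sin(theta)*B (the GA analogue of Euler's formula).
theta = 63 degrees = 1.099557 rad
cos(63 deg) = 0.4540
sin(63 deg) = 0.8910
exp(theta*B) = 0.4540 + 0.8910*B


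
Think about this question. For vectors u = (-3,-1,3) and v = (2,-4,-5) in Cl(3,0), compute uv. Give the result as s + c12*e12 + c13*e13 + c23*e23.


In Cl(3,0): e_i^2 = 1, e_ie_j = -e_je_i for i != j.
Scalar part = u . v = (-3)*2 + (-1)*(-4) + 3*(-5)
= -6 + 4 + (-15) = -17
e12 coeff = (-3)*(-4) - (-1)*2 = 12 - (-2) = 14
e13 coeff = (-3)*(-5) - 3*2 = 15 - 6 = 9
e23 coeff = (-1)*(-5) - 3*(-4) = 5 - (-12) = 17
uv = -17 + 14*e12 + 9*e13 + 17*e23


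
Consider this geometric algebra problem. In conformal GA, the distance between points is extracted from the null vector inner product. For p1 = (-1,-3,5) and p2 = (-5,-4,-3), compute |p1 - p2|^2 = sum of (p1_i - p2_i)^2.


p1 - p2 = (4, 1, 8)
|p1 - p2|^2 = 4^2 + 1^2 + 8^2
= 16 + 1 + 64
= 81


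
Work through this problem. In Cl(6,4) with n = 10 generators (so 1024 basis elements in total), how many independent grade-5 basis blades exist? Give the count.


Number of grade-k basis blades in Cl(p,q) with n = p + q is C(n, k).
n = 6 + 4 = 10
C(10, 5) = 10! / (5! * 5!)
= 3628800 / (120 * 120)
= 252


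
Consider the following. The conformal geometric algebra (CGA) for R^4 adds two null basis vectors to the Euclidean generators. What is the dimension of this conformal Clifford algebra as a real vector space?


The conformal model of R^4 uses Cl(5,1): the 4 Euclidean generators plus two extra orthogonal generators e+ (e+^2 = +1) and e- (e-^2 = -1), from which the null vectors e0, einf are built.
Number of generators m = 4 + 2 = 6.
dim Cl(p,q) = 2^m = 2^6 = 64


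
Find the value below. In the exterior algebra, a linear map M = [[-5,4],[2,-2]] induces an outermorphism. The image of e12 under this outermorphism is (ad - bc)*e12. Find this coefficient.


The outermorphism of a linear map f sends e1^e2 to f(e1)^f(e2).
f(e1) = -5*e1 + 2*e2
f(e2) = 4*e1 - 2*e2
f(e1) ^ f(e2) = (-5*e1 + 2*e2) ^ (4*e1 - 2*e2)
= (-5)*(-2)*e12 + 2*4*e21
= (10 - 8)*e12
= 2*e12
Coefficient = 2


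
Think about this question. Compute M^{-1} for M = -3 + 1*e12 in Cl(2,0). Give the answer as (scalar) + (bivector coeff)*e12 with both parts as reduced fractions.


M = -3 + 1*e12, where e12^2 = -1.
Since M commutes with its reverse ~M = a - b*e12, M * ~M = a^2 - b^2*e12^2 = a^2 + b^2.
So M^{-1} = ~M / (a^2 + b^2) = (a - b*e12)/(a^2 + b^2).
a^2 + b^2 = 9 + 1 = 10
Scalar part = -3/10 = -3/10
Bivector coeff = -1/10 = -1/10
M^{-1} = -3/10 - 1/10*e12


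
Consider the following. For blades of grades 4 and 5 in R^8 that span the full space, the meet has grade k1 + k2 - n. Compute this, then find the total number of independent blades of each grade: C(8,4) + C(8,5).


Meet grade = grade(A) + grade(B) - n
= 4 + 5 - 8 = 1
C(8,4) = 70
C(8,5) = 56
dim_A + dim_B = 70 + 56 = 126


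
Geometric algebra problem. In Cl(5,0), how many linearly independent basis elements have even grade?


Even subalgebra dimension = 2^(n-1)
n = 5 + 0 = 5
2^(5 - 1) = 2^4 = 16
Verification: sum of C(5,k) for even k = 1 + 10 + 5 = 16
Result = 16


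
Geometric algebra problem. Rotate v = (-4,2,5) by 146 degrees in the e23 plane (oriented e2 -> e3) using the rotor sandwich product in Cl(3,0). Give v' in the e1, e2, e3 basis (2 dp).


Rotor R = cos(73deg) - sin(73deg)*e23
Rotation angle theta = 2 * 73 = 146 degrees in the e23 plane (e2 -> e3).
The component perpendicular to the plane (e1) is invariant: v'_1 = v1 = -4.00
cos(146deg) = -0.8290, sin(146deg) = 0.5592
v'_2 = v2*cos(theta) - v3*sin(theta) = 2*(-0.8290) - 5*0.5592 = -4.45
v'_3 = v2*sin(theta) + v3*cos(theta) = 2*0.5592 + 5*(-0.8290) = -3.03
v' = -4.00*e1 - 4.45*e2 - 3.03*e3


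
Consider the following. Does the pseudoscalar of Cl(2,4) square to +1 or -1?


The pseudoscalar I = e1...e_n (product of all n generators) of Cl(p,q) satisfies I^2 = (-1)^(q + n(n-1)/2).
p = 2, q = 4, n = p + q = 6
n(n-1)/2 = 6 * 5 / 2 = 15
Exponent = q + n(n-1)/2 = 4 + 15 = 19
I^2 = (-1)^19 = -1


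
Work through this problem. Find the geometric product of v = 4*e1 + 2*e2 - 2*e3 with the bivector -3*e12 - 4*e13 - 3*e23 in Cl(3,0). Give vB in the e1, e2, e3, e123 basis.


vB has grade-1 (vector) and grade-3 (trivector) parts: vB = (v _| B) + (v ^ B).
Vector part <vB>_1:
  e1: -v2*b12 - v3*b13 = -(2)*(-3) - (-2)*(-4) = -2
  e2: v1*b12 - v3*b23 = (4)*(-3) - (-2)*(-3) = -18
  e3: v1*b13 + v2*b23 = (4)*(-4) + (2)*(-3) = -22
Trivector part <vB>_3:
  e123: v1*b23 - v2*b13 + v3*b12 = (4)*(-3) - (2)*(-4) + (-2)*(-3) = 2
vB = -2*e1 - 18*e2 - 22*e3 + 2*e123


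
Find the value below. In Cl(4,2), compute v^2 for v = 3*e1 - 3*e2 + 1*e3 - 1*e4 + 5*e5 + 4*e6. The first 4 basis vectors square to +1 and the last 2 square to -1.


v^2 = sum of c_i^2 * e_i^2
Positive signature terms (e_i^2 = +1): 3^2 + (-3)^2 + 1^2 + (-1)^2 = 20
Negative signature terms (e_j^2 = -1): 5^2 + 4^2 = 41
v^2 = 20 - 41 = -21


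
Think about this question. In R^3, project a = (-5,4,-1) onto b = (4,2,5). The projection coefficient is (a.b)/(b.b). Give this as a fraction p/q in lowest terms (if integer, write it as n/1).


Projection coefficient = (a . b) / (b . b)
a . b = (-5)*4 + 4*2 + (-1)*5
= -20 + 8 + (-5) = -17
b . b = 4^2 + 2^2 + 5^2
= 16 + 4 + 25 = 45
Coefficient = -17/45
In lowest terms: -17/45


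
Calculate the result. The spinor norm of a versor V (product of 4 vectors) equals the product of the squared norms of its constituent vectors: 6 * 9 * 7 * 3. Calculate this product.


Spinor norm N(V) = |v1|^2 * |v2|^2 * ... * |v4|^2
= 6 * 9 * 7 * 3
Running product: 6, 54, 378, 1134
N(V) = 1134


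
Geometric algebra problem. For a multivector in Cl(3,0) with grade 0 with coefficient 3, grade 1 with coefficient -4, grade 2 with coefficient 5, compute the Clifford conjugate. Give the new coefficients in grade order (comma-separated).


Clifford conjugate sign for grade k: (-1)^(k(k+1)/2)
Grade 0: (-1)^(0*1/2) = (-1)^0 = 1, coeff 3 -> 3
Grade 1: (-1)^(1*2/2) = (-1)^1 = -1, coeff -4 -> 4
Grade 2: (-1)^(2*3/2) = (-1)^3 = -1, coeff 5 -> -5
Conjugated coefficients: 3, 4, -5


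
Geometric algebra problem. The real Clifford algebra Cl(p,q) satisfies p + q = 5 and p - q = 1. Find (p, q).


We need p + q = 5 and p - q = 1.
Adding: 2p = 5 + 1 = 6, so p = 3.
Then q = 5 - 3 = 2.
(p, q) = (3, 2)


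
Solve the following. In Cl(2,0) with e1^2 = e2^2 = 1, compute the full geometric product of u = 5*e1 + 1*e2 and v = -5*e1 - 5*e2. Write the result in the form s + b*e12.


Expand: (5*e1 + 1*e2)(-5*e1 - 5*e2)
= 5*(-5)*e1e1 + 5*(-5)*e1e2 + 1*(-5)*e2e1 + 1*(-5)*e2e2
Using e1^2 = e2^2 = 1, e2e1 = -e1e2:
Scalar part s = 5*(-5) + 1*(-5) = -25 + (-5) = -30
Bivector part b = 5*(-5) - 1*(-5) = -25 - (-5) = -20
uv = -30 - 20*e12


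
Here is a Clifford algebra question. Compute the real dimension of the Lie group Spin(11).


Spin(n) double-covers SO(n); both have Lie algebra so(n) of dimension n(n-1)/2.
n = 11
n(n-1) = 11 * 10 = 110
dim Spin(11) = 110/2 = 55


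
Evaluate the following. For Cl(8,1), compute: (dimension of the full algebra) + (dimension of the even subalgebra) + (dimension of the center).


n = 8 + 1 = 9
Total dim = 2^9 = 512
Even subalgebra dim = 2^8 = 256
n is odd, so center dim = 2
Sum = 512 + 256 + 2 = 770


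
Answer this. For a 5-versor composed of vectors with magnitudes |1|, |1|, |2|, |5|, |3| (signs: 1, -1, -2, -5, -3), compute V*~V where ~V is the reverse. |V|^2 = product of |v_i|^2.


Each vector v_i has |v_i|^2 = s_i^2
Squared scales: 1^2 = 1, (-1)^2 = 1, (-2)^2 = 4, (-5)^2 = 25, (-3)^2 = 9
|V|^2 = 1 * 1 * 4 * 25 * 9
= 900


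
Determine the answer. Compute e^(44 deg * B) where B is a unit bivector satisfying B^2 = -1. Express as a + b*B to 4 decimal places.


For a unit bivector B with B^2 = -1, the exponential series gives
e^(theta*B) = cos(theta) + sin(theta)*B (the GA analogue of Euler's formula).
theta = 44 degrees = 0.767945 rad
cos(44 deg) = 0.7193
sin(44 deg) = 0.6947
exp(theta*B) = 0.7193 + 0.6947*B


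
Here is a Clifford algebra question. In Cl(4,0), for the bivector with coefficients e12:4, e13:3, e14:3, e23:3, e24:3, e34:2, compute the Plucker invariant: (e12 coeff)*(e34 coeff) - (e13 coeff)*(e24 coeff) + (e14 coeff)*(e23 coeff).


Plucker relation: af - be + cd
a*f = 4*2 = 8
b*e = 3*3 = 9
c*d = 3*3 = 9
af - be + cd = 8 - 9 + 9
= 8


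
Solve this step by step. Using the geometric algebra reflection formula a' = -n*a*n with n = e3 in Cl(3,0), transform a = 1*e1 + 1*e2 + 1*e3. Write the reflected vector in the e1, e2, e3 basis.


Reflection formula: a' = -n*a*n, with n = e3 (unit vector, n^2 = 1).
For reflection through hyperplane perp to e3:
The component along e3 flips sign, others stay.
a = (1, 1, 1)
a' = (1, 1, -1)
a' = 1*e1 + 1*e2 - 1*e3


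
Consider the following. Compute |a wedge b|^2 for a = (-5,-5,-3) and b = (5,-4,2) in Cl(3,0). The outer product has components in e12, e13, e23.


a wedge b = (a1*b2 - a2*b1)*e12 + (a1*b3 - a3*b1)*e13 + (a2*b3 - a3*b2)*e23
e12 coeff: (-5)*(-4) - (-5)*5 = 20 - (-25) = 45
e13 coeff: (-5)*2 - (-3)*5 = -10 - (-15) = 5
e23 coeff: (-5)*2 - (-3)*(-4) = -10 - 12 = -22
|a wedge b|^2 = 45^2 + 5^2 + (-22)^2
= 2025 + 25 + 484
= 2534


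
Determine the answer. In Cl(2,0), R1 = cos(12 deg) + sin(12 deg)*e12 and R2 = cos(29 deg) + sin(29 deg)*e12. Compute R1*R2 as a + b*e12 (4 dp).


Same-plane rotors commute and their half-angles add:
R1*R2 = cos(a1 + a2) + sin(a1 + a2)*e12.
a1 + a2 = 12 + 29 = 41 deg
cos(41 deg) = 0.7547
sin(41 deg) = 0.6561
R1*R2 = 0.7547 + 0.6561*e12


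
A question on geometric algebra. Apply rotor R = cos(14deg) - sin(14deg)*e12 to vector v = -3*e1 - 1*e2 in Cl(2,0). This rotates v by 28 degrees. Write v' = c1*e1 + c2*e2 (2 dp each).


Rotor R = cos(14deg) - sin(14deg)*e12
Rotation angle theta = 2 * 14 = 28 degrees
v' = R*v*~R rotates v by theta.
cos(28deg) = 0.8829, sin(28deg) = 0.4695
v'_1 = -3*cos(28deg) - (-1)*sin(28deg)
= -3*0.8829 - (-1)*0.4695
= -2.18
v'_2 = -3*sin(28deg) + (-1)*cos(28deg)
= -3*0.4695 + (-1)*0.8829
= -2.29
v' = -2.18*e1 - 2.29*e2


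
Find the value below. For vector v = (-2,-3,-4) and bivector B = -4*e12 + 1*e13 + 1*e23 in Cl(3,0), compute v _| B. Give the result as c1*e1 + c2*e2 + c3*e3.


Left contraction v _| B = <vB>_1 (grade-1 part of the geometric product vB).
Using e1_|e12 = e2, e2_|e12 = -e1, e1_|e13 = e3, e3_|e13 = -e1, e2_|e23 = e3, e3_|e23 = -e2:
e1 coeff: -v2*b12 - v3*b13 = -(-3)*(-4) - (-4)*(1) = -8
e2 coeff: v1*b12 - v3*b23 = (-2)*(-4) - (-4)*(1) = 12
e3 coeff: v1*b13 + v2*b23 = (-2)*(1) + (-3)*(1) = -5
v _| B = -8*e1 + 12*e2 - 5*e3


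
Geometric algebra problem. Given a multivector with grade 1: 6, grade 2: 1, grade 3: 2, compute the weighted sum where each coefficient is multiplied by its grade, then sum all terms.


Grade-weighted sum = sum of grade_k * coefficient_k
1*6 = 6
2*1 = 2
3*2 = 6
Total = 6 + 2 + 6 = 14


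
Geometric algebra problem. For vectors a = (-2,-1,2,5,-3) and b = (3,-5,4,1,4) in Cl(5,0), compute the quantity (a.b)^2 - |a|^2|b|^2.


a . b = (-2)*3 + (-1)*(-5) + 2*4 + 5*1 + (-3)*4
= -6 + 5 + 8 + 5 + (-12) = 0
|a|^2 = (-2)^2 + (-1)^2 + 2^2 + 5^2 + (-3)^2 = 43
|b|^2 = 3^2 + (-5)^2 + 4^2 + 1^2 + 4^2 = 67
(a.b)^2 = 0^2 = 0
|a|^2 * |b|^2 = 43 * 67 = 2881
Result = 0 - 2881 = -2881


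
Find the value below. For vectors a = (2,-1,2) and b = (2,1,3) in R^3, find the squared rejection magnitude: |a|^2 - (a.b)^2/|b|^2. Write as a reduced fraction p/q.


|a|^2 = 2^2 + (-1)^2 + 2^2 = 9
|b|^2 = 2^2 + 1^2 + 3^2 = 14
a . b = 2*2 + (-1)*1 + 2*3 = 9
(a.b)^2 = 9^2 = 81
|rej|^2 = 9 - 81/14
= (126 - 81)/14
= 45/14
In lowest terms: 45/14


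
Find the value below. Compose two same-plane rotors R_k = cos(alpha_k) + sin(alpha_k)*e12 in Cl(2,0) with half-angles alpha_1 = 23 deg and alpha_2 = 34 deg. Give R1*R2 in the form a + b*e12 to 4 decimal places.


Same-plane rotors commute and their half-angles add:
R1*R2 = cos(a1 + a2) + sin(a1 + a2)*e12.
a1 + a2 = 23 + 34 = 57 deg
cos(57 deg) = 0.5446
sin(57 deg) = 0.8387
R1*R2 = 0.5446 + 0.8387*e12


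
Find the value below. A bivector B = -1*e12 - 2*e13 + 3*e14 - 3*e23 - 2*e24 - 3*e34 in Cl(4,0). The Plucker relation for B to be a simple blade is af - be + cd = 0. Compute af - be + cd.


Plucker relation: af - be + cd
a*f = (-1)*(-3) = 3
b*e = (-2)*(-2) = 4
c*d = 3*(-3) = -9
af - be + cd = 3 - 4 + (-9)
= -10


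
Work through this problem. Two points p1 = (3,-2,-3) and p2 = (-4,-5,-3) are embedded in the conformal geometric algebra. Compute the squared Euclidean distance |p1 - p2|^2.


p1 - p2 = (7, 3, 0)
|p1 - p2|^2 = 7^2 + 3^2 + 0^2
= 49 + 9 + 0
= 58
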